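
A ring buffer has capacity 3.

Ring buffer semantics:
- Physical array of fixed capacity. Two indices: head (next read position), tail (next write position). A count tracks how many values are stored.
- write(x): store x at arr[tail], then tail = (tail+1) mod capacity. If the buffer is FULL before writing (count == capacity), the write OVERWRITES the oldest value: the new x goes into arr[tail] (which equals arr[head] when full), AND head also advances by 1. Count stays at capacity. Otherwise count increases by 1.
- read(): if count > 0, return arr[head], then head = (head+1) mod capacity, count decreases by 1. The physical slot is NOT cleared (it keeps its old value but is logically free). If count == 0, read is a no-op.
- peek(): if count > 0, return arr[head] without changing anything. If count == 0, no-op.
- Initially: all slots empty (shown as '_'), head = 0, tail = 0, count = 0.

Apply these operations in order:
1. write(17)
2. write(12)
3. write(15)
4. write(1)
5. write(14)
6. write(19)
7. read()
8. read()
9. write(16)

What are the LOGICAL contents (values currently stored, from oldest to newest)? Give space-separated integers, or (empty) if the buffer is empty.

Answer: 19 16

Derivation:
After op 1 (write(17)): arr=[17 _ _] head=0 tail=1 count=1
After op 2 (write(12)): arr=[17 12 _] head=0 tail=2 count=2
After op 3 (write(15)): arr=[17 12 15] head=0 tail=0 count=3
After op 4 (write(1)): arr=[1 12 15] head=1 tail=1 count=3
After op 5 (write(14)): arr=[1 14 15] head=2 tail=2 count=3
After op 6 (write(19)): arr=[1 14 19] head=0 tail=0 count=3
After op 7 (read()): arr=[1 14 19] head=1 tail=0 count=2
After op 8 (read()): arr=[1 14 19] head=2 tail=0 count=1
After op 9 (write(16)): arr=[16 14 19] head=2 tail=1 count=2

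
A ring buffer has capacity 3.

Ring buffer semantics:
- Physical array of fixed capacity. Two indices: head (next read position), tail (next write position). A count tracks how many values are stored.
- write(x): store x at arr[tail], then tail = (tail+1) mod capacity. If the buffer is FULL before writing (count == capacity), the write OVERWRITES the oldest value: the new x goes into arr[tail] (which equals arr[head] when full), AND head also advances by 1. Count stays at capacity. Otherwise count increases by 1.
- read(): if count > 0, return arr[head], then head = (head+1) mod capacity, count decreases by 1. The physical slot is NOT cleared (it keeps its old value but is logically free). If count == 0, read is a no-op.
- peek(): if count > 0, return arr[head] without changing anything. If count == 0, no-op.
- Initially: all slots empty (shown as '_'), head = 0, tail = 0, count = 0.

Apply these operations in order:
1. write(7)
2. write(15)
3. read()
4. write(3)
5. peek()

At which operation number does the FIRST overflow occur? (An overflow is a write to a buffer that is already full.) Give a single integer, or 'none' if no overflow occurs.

Answer: none

Derivation:
After op 1 (write(7)): arr=[7 _ _] head=0 tail=1 count=1
After op 2 (write(15)): arr=[7 15 _] head=0 tail=2 count=2
After op 3 (read()): arr=[7 15 _] head=1 tail=2 count=1
After op 4 (write(3)): arr=[7 15 3] head=1 tail=0 count=2
After op 5 (peek()): arr=[7 15 3] head=1 tail=0 count=2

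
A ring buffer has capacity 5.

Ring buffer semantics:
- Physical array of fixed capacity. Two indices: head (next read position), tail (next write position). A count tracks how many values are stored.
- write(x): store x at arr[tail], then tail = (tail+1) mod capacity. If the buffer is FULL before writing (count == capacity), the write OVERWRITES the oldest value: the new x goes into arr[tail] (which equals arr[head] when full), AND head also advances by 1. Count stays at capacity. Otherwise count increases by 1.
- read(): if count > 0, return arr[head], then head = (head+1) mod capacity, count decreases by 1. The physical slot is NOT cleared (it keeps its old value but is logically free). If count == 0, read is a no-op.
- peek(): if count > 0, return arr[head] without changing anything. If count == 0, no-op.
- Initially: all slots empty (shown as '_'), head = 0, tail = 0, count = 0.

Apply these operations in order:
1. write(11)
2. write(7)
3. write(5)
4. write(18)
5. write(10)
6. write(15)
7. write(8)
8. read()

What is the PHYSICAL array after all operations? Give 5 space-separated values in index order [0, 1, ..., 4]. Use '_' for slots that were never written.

After op 1 (write(11)): arr=[11 _ _ _ _] head=0 tail=1 count=1
After op 2 (write(7)): arr=[11 7 _ _ _] head=0 tail=2 count=2
After op 3 (write(5)): arr=[11 7 5 _ _] head=0 tail=3 count=3
After op 4 (write(18)): arr=[11 7 5 18 _] head=0 tail=4 count=4
After op 5 (write(10)): arr=[11 7 5 18 10] head=0 tail=0 count=5
After op 6 (write(15)): arr=[15 7 5 18 10] head=1 tail=1 count=5
After op 7 (write(8)): arr=[15 8 5 18 10] head=2 tail=2 count=5
After op 8 (read()): arr=[15 8 5 18 10] head=3 tail=2 count=4

Answer: 15 8 5 18 10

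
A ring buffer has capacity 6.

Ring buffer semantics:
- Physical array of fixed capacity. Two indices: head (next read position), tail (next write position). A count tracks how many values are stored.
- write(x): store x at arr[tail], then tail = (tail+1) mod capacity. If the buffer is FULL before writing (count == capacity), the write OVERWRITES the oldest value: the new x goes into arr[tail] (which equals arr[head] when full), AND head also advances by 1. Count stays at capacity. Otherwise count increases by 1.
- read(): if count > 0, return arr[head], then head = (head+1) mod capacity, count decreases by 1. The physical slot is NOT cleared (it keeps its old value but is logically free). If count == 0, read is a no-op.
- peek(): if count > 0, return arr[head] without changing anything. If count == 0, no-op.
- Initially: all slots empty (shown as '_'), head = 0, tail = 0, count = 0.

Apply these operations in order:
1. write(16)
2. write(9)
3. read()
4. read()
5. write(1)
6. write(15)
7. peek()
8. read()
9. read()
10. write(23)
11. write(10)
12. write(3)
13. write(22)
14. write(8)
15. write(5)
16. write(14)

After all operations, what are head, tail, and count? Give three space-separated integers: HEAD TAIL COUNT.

Answer: 5 5 6

Derivation:
After op 1 (write(16)): arr=[16 _ _ _ _ _] head=0 tail=1 count=1
After op 2 (write(9)): arr=[16 9 _ _ _ _] head=0 tail=2 count=2
After op 3 (read()): arr=[16 9 _ _ _ _] head=1 tail=2 count=1
After op 4 (read()): arr=[16 9 _ _ _ _] head=2 tail=2 count=0
After op 5 (write(1)): arr=[16 9 1 _ _ _] head=2 tail=3 count=1
After op 6 (write(15)): arr=[16 9 1 15 _ _] head=2 tail=4 count=2
After op 7 (peek()): arr=[16 9 1 15 _ _] head=2 tail=4 count=2
After op 8 (read()): arr=[16 9 1 15 _ _] head=3 tail=4 count=1
After op 9 (read()): arr=[16 9 1 15 _ _] head=4 tail=4 count=0
After op 10 (write(23)): arr=[16 9 1 15 23 _] head=4 tail=5 count=1
After op 11 (write(10)): arr=[16 9 1 15 23 10] head=4 tail=0 count=2
After op 12 (write(3)): arr=[3 9 1 15 23 10] head=4 tail=1 count=3
After op 13 (write(22)): arr=[3 22 1 15 23 10] head=4 tail=2 count=4
After op 14 (write(8)): arr=[3 22 8 15 23 10] head=4 tail=3 count=5
After op 15 (write(5)): arr=[3 22 8 5 23 10] head=4 tail=4 count=6
After op 16 (write(14)): arr=[3 22 8 5 14 10] head=5 tail=5 count=6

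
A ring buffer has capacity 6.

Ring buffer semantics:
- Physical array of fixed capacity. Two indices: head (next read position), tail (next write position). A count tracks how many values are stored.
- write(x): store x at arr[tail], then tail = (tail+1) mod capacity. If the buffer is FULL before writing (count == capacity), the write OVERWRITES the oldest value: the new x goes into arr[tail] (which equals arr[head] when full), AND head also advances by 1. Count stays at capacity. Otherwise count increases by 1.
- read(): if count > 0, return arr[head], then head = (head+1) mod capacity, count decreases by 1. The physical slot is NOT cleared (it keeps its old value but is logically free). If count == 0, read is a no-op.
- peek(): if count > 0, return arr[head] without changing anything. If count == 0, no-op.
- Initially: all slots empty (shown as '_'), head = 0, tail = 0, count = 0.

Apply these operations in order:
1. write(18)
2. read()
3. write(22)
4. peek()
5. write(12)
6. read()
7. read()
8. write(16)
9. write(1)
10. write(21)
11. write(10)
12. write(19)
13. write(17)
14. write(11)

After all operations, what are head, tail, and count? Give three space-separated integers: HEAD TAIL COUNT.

Answer: 4 4 6

Derivation:
After op 1 (write(18)): arr=[18 _ _ _ _ _] head=0 tail=1 count=1
After op 2 (read()): arr=[18 _ _ _ _ _] head=1 tail=1 count=0
After op 3 (write(22)): arr=[18 22 _ _ _ _] head=1 tail=2 count=1
After op 4 (peek()): arr=[18 22 _ _ _ _] head=1 tail=2 count=1
After op 5 (write(12)): arr=[18 22 12 _ _ _] head=1 tail=3 count=2
After op 6 (read()): arr=[18 22 12 _ _ _] head=2 tail=3 count=1
After op 7 (read()): arr=[18 22 12 _ _ _] head=3 tail=3 count=0
After op 8 (write(16)): arr=[18 22 12 16 _ _] head=3 tail=4 count=1
After op 9 (write(1)): arr=[18 22 12 16 1 _] head=3 tail=5 count=2
After op 10 (write(21)): arr=[18 22 12 16 1 21] head=3 tail=0 count=3
After op 11 (write(10)): arr=[10 22 12 16 1 21] head=3 tail=1 count=4
After op 12 (write(19)): arr=[10 19 12 16 1 21] head=3 tail=2 count=5
After op 13 (write(17)): arr=[10 19 17 16 1 21] head=3 tail=3 count=6
After op 14 (write(11)): arr=[10 19 17 11 1 21] head=4 tail=4 count=6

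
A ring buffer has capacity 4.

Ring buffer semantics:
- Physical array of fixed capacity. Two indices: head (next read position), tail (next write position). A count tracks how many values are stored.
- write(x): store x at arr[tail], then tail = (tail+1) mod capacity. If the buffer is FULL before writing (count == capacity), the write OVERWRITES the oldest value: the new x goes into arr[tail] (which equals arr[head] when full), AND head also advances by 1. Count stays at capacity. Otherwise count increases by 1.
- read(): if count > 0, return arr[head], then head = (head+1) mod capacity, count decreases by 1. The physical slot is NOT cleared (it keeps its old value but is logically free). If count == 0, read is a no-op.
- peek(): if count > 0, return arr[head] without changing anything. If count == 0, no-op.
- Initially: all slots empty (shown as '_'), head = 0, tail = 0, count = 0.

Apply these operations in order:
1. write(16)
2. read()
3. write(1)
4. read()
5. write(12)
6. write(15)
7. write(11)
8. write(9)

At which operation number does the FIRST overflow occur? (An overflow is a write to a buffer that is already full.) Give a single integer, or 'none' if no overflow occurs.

Answer: none

Derivation:
After op 1 (write(16)): arr=[16 _ _ _] head=0 tail=1 count=1
After op 2 (read()): arr=[16 _ _ _] head=1 tail=1 count=0
After op 3 (write(1)): arr=[16 1 _ _] head=1 tail=2 count=1
After op 4 (read()): arr=[16 1 _ _] head=2 tail=2 count=0
After op 5 (write(12)): arr=[16 1 12 _] head=2 tail=3 count=1
After op 6 (write(15)): arr=[16 1 12 15] head=2 tail=0 count=2
After op 7 (write(11)): arr=[11 1 12 15] head=2 tail=1 count=3
After op 8 (write(9)): arr=[11 9 12 15] head=2 tail=2 count=4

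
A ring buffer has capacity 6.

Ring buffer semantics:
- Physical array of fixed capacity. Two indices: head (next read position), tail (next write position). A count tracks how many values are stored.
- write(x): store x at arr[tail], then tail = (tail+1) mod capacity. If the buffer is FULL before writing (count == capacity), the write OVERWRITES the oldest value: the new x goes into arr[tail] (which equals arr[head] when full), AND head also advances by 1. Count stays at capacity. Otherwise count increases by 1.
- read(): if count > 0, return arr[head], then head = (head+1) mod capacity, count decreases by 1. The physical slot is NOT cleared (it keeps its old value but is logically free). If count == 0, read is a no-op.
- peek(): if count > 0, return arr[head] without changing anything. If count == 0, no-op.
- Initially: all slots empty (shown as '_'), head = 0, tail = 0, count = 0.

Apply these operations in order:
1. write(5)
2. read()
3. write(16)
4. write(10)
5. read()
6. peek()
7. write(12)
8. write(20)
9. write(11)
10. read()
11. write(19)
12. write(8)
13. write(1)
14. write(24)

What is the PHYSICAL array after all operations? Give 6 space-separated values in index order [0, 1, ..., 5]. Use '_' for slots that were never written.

Answer: 19 8 1 24 20 11

Derivation:
After op 1 (write(5)): arr=[5 _ _ _ _ _] head=0 tail=1 count=1
After op 2 (read()): arr=[5 _ _ _ _ _] head=1 tail=1 count=0
After op 3 (write(16)): arr=[5 16 _ _ _ _] head=1 tail=2 count=1
After op 4 (write(10)): arr=[5 16 10 _ _ _] head=1 tail=3 count=2
After op 5 (read()): arr=[5 16 10 _ _ _] head=2 tail=3 count=1
After op 6 (peek()): arr=[5 16 10 _ _ _] head=2 tail=3 count=1
After op 7 (write(12)): arr=[5 16 10 12 _ _] head=2 tail=4 count=2
After op 8 (write(20)): arr=[5 16 10 12 20 _] head=2 tail=5 count=3
After op 9 (write(11)): arr=[5 16 10 12 20 11] head=2 tail=0 count=4
After op 10 (read()): arr=[5 16 10 12 20 11] head=3 tail=0 count=3
After op 11 (write(19)): arr=[19 16 10 12 20 11] head=3 tail=1 count=4
After op 12 (write(8)): arr=[19 8 10 12 20 11] head=3 tail=2 count=5
After op 13 (write(1)): arr=[19 8 1 12 20 11] head=3 tail=3 count=6
After op 14 (write(24)): arr=[19 8 1 24 20 11] head=4 tail=4 count=6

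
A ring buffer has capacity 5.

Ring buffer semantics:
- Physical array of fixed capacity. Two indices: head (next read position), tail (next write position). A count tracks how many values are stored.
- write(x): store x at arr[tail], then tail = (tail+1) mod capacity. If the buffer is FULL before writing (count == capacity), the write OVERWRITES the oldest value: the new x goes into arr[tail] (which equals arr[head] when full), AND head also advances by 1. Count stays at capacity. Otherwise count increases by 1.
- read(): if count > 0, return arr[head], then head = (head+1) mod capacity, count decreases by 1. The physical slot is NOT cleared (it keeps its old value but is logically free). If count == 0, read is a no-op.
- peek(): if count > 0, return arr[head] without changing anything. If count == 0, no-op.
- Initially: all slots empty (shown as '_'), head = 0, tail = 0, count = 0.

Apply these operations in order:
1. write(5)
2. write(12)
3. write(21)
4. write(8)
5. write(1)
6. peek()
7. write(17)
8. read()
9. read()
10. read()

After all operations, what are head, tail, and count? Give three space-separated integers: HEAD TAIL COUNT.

Answer: 4 1 2

Derivation:
After op 1 (write(5)): arr=[5 _ _ _ _] head=0 tail=1 count=1
After op 2 (write(12)): arr=[5 12 _ _ _] head=0 tail=2 count=2
After op 3 (write(21)): arr=[5 12 21 _ _] head=0 tail=3 count=3
After op 4 (write(8)): arr=[5 12 21 8 _] head=0 tail=4 count=4
After op 5 (write(1)): arr=[5 12 21 8 1] head=0 tail=0 count=5
After op 6 (peek()): arr=[5 12 21 8 1] head=0 tail=0 count=5
After op 7 (write(17)): arr=[17 12 21 8 1] head=1 tail=1 count=5
After op 8 (read()): arr=[17 12 21 8 1] head=2 tail=1 count=4
After op 9 (read()): arr=[17 12 21 8 1] head=3 tail=1 count=3
After op 10 (read()): arr=[17 12 21 8 1] head=4 tail=1 count=2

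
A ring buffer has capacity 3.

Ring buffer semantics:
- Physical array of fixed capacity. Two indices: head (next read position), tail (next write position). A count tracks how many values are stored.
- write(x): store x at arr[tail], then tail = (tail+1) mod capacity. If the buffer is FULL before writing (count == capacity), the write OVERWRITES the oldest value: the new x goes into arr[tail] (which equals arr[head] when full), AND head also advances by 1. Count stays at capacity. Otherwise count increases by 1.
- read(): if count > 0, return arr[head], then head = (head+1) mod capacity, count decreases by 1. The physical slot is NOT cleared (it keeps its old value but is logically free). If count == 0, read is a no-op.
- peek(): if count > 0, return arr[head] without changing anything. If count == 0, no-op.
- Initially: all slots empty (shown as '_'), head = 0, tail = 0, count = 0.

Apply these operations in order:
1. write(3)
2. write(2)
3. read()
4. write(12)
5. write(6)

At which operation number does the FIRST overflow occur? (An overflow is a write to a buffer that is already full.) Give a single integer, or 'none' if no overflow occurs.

After op 1 (write(3)): arr=[3 _ _] head=0 tail=1 count=1
After op 2 (write(2)): arr=[3 2 _] head=0 tail=2 count=2
After op 3 (read()): arr=[3 2 _] head=1 tail=2 count=1
After op 4 (write(12)): arr=[3 2 12] head=1 tail=0 count=2
After op 5 (write(6)): arr=[6 2 12] head=1 tail=1 count=3

Answer: none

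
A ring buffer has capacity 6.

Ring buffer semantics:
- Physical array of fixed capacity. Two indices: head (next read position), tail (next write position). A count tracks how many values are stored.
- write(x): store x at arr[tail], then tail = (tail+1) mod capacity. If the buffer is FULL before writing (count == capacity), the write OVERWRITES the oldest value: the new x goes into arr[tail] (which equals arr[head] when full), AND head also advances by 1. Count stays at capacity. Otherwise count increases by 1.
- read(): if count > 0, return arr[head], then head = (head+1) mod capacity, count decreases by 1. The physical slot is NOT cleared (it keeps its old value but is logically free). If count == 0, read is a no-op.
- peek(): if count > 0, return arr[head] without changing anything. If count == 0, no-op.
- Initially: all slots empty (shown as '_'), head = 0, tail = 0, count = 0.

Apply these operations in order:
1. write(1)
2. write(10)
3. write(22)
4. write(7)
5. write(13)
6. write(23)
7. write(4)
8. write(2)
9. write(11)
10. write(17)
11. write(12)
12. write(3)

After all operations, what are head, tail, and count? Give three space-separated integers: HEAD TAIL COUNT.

Answer: 0 0 6

Derivation:
After op 1 (write(1)): arr=[1 _ _ _ _ _] head=0 tail=1 count=1
After op 2 (write(10)): arr=[1 10 _ _ _ _] head=0 tail=2 count=2
After op 3 (write(22)): arr=[1 10 22 _ _ _] head=0 tail=3 count=3
After op 4 (write(7)): arr=[1 10 22 7 _ _] head=0 tail=4 count=4
After op 5 (write(13)): arr=[1 10 22 7 13 _] head=0 tail=5 count=5
After op 6 (write(23)): arr=[1 10 22 7 13 23] head=0 tail=0 count=6
After op 7 (write(4)): arr=[4 10 22 7 13 23] head=1 tail=1 count=6
After op 8 (write(2)): arr=[4 2 22 7 13 23] head=2 tail=2 count=6
After op 9 (write(11)): arr=[4 2 11 7 13 23] head=3 tail=3 count=6
After op 10 (write(17)): arr=[4 2 11 17 13 23] head=4 tail=4 count=6
After op 11 (write(12)): arr=[4 2 11 17 12 23] head=5 tail=5 count=6
After op 12 (write(3)): arr=[4 2 11 17 12 3] head=0 tail=0 count=6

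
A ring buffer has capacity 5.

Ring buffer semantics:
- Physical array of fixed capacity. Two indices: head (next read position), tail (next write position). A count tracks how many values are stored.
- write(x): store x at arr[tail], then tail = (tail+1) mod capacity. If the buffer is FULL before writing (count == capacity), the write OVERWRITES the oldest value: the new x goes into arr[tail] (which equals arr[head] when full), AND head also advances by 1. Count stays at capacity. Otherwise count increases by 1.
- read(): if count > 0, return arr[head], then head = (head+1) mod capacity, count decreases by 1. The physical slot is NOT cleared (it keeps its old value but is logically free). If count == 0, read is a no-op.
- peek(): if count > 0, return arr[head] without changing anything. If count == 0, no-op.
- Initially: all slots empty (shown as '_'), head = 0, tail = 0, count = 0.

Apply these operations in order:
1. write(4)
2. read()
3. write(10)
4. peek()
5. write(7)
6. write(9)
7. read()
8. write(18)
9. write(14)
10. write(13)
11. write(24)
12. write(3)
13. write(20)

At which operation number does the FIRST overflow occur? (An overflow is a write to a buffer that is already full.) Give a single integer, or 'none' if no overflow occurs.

After op 1 (write(4)): arr=[4 _ _ _ _] head=0 tail=1 count=1
After op 2 (read()): arr=[4 _ _ _ _] head=1 tail=1 count=0
After op 3 (write(10)): arr=[4 10 _ _ _] head=1 tail=2 count=1
After op 4 (peek()): arr=[4 10 _ _ _] head=1 tail=2 count=1
After op 5 (write(7)): arr=[4 10 7 _ _] head=1 tail=3 count=2
After op 6 (write(9)): arr=[4 10 7 9 _] head=1 tail=4 count=3
After op 7 (read()): arr=[4 10 7 9 _] head=2 tail=4 count=2
After op 8 (write(18)): arr=[4 10 7 9 18] head=2 tail=0 count=3
After op 9 (write(14)): arr=[14 10 7 9 18] head=2 tail=1 count=4
After op 10 (write(13)): arr=[14 13 7 9 18] head=2 tail=2 count=5
After op 11 (write(24)): arr=[14 13 24 9 18] head=3 tail=3 count=5
After op 12 (write(3)): arr=[14 13 24 3 18] head=4 tail=4 count=5
After op 13 (write(20)): arr=[14 13 24 3 20] head=0 tail=0 count=5

Answer: 11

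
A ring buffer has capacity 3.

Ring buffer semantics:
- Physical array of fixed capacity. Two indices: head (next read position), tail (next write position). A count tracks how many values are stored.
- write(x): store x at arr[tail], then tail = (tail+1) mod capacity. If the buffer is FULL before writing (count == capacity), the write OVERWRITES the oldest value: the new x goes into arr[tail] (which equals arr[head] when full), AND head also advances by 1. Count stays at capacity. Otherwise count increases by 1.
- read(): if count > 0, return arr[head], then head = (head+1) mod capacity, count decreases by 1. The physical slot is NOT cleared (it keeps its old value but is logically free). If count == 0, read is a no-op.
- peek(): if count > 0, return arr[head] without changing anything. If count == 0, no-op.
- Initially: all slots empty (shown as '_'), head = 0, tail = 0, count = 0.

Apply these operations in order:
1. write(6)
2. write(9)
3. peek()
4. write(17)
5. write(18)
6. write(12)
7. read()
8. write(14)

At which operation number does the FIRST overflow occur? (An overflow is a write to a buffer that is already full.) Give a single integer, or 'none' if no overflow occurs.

After op 1 (write(6)): arr=[6 _ _] head=0 tail=1 count=1
After op 2 (write(9)): arr=[6 9 _] head=0 tail=2 count=2
After op 3 (peek()): arr=[6 9 _] head=0 tail=2 count=2
After op 4 (write(17)): arr=[6 9 17] head=0 tail=0 count=3
After op 5 (write(18)): arr=[18 9 17] head=1 tail=1 count=3
After op 6 (write(12)): arr=[18 12 17] head=2 tail=2 count=3
After op 7 (read()): arr=[18 12 17] head=0 tail=2 count=2
After op 8 (write(14)): arr=[18 12 14] head=0 tail=0 count=3

Answer: 5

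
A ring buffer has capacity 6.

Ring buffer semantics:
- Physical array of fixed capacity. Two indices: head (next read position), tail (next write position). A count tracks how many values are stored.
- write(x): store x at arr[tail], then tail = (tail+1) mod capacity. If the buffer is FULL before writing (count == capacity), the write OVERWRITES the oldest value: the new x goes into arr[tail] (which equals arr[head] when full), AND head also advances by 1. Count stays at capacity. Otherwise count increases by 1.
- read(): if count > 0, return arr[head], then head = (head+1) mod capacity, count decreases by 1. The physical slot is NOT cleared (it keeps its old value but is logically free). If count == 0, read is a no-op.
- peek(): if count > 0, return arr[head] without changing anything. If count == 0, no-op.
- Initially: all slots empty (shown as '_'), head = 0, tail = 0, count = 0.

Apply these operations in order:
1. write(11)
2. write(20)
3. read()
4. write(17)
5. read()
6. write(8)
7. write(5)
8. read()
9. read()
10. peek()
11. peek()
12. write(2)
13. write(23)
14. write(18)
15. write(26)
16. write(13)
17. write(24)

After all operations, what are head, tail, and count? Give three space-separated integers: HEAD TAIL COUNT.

After op 1 (write(11)): arr=[11 _ _ _ _ _] head=0 tail=1 count=1
After op 2 (write(20)): arr=[11 20 _ _ _ _] head=0 tail=2 count=2
After op 3 (read()): arr=[11 20 _ _ _ _] head=1 tail=2 count=1
After op 4 (write(17)): arr=[11 20 17 _ _ _] head=1 tail=3 count=2
After op 5 (read()): arr=[11 20 17 _ _ _] head=2 tail=3 count=1
After op 6 (write(8)): arr=[11 20 17 8 _ _] head=2 tail=4 count=2
After op 7 (write(5)): arr=[11 20 17 8 5 _] head=2 tail=5 count=3
After op 8 (read()): arr=[11 20 17 8 5 _] head=3 tail=5 count=2
After op 9 (read()): arr=[11 20 17 8 5 _] head=4 tail=5 count=1
After op 10 (peek()): arr=[11 20 17 8 5 _] head=4 tail=5 count=1
After op 11 (peek()): arr=[11 20 17 8 5 _] head=4 tail=5 count=1
After op 12 (write(2)): arr=[11 20 17 8 5 2] head=4 tail=0 count=2
After op 13 (write(23)): arr=[23 20 17 8 5 2] head=4 tail=1 count=3
After op 14 (write(18)): arr=[23 18 17 8 5 2] head=4 tail=2 count=4
After op 15 (write(26)): arr=[23 18 26 8 5 2] head=4 tail=3 count=5
After op 16 (write(13)): arr=[23 18 26 13 5 2] head=4 tail=4 count=6
After op 17 (write(24)): arr=[23 18 26 13 24 2] head=5 tail=5 count=6

Answer: 5 5 6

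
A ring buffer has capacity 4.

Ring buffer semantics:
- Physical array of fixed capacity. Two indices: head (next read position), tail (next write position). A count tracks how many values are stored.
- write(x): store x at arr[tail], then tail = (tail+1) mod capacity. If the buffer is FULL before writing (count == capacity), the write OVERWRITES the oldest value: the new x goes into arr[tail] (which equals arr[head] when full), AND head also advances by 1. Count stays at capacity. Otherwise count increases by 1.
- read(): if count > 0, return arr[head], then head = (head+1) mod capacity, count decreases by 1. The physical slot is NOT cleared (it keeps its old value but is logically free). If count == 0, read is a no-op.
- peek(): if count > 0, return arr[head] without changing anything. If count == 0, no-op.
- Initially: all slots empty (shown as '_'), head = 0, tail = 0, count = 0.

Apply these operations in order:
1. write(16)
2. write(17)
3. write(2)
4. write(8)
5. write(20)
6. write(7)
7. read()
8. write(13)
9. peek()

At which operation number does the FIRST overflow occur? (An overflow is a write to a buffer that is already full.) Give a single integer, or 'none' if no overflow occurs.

Answer: 5

Derivation:
After op 1 (write(16)): arr=[16 _ _ _] head=0 tail=1 count=1
After op 2 (write(17)): arr=[16 17 _ _] head=0 tail=2 count=2
After op 3 (write(2)): arr=[16 17 2 _] head=0 tail=3 count=3
After op 4 (write(8)): arr=[16 17 2 8] head=0 tail=0 count=4
After op 5 (write(20)): arr=[20 17 2 8] head=1 tail=1 count=4
After op 6 (write(7)): arr=[20 7 2 8] head=2 tail=2 count=4
After op 7 (read()): arr=[20 7 2 8] head=3 tail=2 count=3
After op 8 (write(13)): arr=[20 7 13 8] head=3 tail=3 count=4
After op 9 (peek()): arr=[20 7 13 8] head=3 tail=3 count=4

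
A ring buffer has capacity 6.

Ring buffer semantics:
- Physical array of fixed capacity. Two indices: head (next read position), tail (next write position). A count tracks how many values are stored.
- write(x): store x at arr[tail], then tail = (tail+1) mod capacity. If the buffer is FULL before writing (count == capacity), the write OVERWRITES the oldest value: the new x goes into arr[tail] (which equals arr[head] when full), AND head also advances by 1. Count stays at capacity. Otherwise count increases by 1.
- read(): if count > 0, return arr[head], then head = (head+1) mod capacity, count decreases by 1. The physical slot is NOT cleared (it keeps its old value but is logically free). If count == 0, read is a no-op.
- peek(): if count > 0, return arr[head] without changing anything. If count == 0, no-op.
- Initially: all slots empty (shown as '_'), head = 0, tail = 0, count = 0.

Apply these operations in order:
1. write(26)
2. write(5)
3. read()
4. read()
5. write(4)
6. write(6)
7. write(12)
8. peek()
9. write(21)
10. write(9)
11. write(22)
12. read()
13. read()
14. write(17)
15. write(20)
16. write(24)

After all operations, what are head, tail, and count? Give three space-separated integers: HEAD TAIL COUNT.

After op 1 (write(26)): arr=[26 _ _ _ _ _] head=0 tail=1 count=1
After op 2 (write(5)): arr=[26 5 _ _ _ _] head=0 tail=2 count=2
After op 3 (read()): arr=[26 5 _ _ _ _] head=1 tail=2 count=1
After op 4 (read()): arr=[26 5 _ _ _ _] head=2 tail=2 count=0
After op 5 (write(4)): arr=[26 5 4 _ _ _] head=2 tail=3 count=1
After op 6 (write(6)): arr=[26 5 4 6 _ _] head=2 tail=4 count=2
After op 7 (write(12)): arr=[26 5 4 6 12 _] head=2 tail=5 count=3
After op 8 (peek()): arr=[26 5 4 6 12 _] head=2 tail=5 count=3
After op 9 (write(21)): arr=[26 5 4 6 12 21] head=2 tail=0 count=4
After op 10 (write(9)): arr=[9 5 4 6 12 21] head=2 tail=1 count=5
After op 11 (write(22)): arr=[9 22 4 6 12 21] head=2 tail=2 count=6
After op 12 (read()): arr=[9 22 4 6 12 21] head=3 tail=2 count=5
After op 13 (read()): arr=[9 22 4 6 12 21] head=4 tail=2 count=4
After op 14 (write(17)): arr=[9 22 17 6 12 21] head=4 tail=3 count=5
After op 15 (write(20)): arr=[9 22 17 20 12 21] head=4 tail=4 count=6
After op 16 (write(24)): arr=[9 22 17 20 24 21] head=5 tail=5 count=6

Answer: 5 5 6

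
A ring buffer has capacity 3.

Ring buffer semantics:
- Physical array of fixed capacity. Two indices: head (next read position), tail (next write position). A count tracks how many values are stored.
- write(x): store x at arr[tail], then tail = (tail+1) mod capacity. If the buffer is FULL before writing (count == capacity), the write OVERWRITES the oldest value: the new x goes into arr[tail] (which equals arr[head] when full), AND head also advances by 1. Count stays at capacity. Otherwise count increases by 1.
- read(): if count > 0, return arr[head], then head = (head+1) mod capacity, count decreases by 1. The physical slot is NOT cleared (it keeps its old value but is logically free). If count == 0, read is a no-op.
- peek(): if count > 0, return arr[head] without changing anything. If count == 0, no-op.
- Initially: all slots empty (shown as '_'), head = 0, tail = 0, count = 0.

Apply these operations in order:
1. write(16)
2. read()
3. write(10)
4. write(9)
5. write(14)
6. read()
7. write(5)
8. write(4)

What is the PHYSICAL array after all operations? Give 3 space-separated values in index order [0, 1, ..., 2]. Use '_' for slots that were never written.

Answer: 14 5 4

Derivation:
After op 1 (write(16)): arr=[16 _ _] head=0 tail=1 count=1
After op 2 (read()): arr=[16 _ _] head=1 tail=1 count=0
After op 3 (write(10)): arr=[16 10 _] head=1 tail=2 count=1
After op 4 (write(9)): arr=[16 10 9] head=1 tail=0 count=2
After op 5 (write(14)): arr=[14 10 9] head=1 tail=1 count=3
After op 6 (read()): arr=[14 10 9] head=2 tail=1 count=2
After op 7 (write(5)): arr=[14 5 9] head=2 tail=2 count=3
After op 8 (write(4)): arr=[14 5 4] head=0 tail=0 count=3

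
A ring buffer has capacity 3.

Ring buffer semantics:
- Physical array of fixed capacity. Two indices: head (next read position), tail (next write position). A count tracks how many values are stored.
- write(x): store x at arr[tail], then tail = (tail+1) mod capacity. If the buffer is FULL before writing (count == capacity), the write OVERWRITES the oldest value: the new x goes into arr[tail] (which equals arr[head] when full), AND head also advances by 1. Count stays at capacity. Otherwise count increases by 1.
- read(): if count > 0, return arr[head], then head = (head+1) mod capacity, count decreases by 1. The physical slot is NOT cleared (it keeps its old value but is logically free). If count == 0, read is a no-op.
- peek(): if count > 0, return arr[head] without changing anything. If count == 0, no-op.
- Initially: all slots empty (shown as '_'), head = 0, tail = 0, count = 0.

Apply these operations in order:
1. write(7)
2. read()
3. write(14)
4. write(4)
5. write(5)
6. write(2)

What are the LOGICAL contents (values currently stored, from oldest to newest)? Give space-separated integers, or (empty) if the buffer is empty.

After op 1 (write(7)): arr=[7 _ _] head=0 tail=1 count=1
After op 2 (read()): arr=[7 _ _] head=1 tail=1 count=0
After op 3 (write(14)): arr=[7 14 _] head=1 tail=2 count=1
After op 4 (write(4)): arr=[7 14 4] head=1 tail=0 count=2
After op 5 (write(5)): arr=[5 14 4] head=1 tail=1 count=3
After op 6 (write(2)): arr=[5 2 4] head=2 tail=2 count=3

Answer: 4 5 2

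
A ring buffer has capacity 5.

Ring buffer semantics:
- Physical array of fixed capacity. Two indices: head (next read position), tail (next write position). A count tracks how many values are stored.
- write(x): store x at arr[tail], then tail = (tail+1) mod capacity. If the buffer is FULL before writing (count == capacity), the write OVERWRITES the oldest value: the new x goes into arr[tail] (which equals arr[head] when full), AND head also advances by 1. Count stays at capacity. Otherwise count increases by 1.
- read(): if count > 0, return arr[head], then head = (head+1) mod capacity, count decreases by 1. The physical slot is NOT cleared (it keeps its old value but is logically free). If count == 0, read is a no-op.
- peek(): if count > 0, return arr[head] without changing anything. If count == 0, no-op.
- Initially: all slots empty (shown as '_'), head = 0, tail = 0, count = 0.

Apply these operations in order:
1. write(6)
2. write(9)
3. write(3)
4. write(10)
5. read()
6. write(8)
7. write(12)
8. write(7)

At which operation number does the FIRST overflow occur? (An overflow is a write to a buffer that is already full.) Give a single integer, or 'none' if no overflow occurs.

Answer: 8

Derivation:
After op 1 (write(6)): arr=[6 _ _ _ _] head=0 tail=1 count=1
After op 2 (write(9)): arr=[6 9 _ _ _] head=0 tail=2 count=2
After op 3 (write(3)): arr=[6 9 3 _ _] head=0 tail=3 count=3
After op 4 (write(10)): arr=[6 9 3 10 _] head=0 tail=4 count=4
After op 5 (read()): arr=[6 9 3 10 _] head=1 tail=4 count=3
After op 6 (write(8)): arr=[6 9 3 10 8] head=1 tail=0 count=4
After op 7 (write(12)): arr=[12 9 3 10 8] head=1 tail=1 count=5
After op 8 (write(7)): arr=[12 7 3 10 8] head=2 tail=2 count=5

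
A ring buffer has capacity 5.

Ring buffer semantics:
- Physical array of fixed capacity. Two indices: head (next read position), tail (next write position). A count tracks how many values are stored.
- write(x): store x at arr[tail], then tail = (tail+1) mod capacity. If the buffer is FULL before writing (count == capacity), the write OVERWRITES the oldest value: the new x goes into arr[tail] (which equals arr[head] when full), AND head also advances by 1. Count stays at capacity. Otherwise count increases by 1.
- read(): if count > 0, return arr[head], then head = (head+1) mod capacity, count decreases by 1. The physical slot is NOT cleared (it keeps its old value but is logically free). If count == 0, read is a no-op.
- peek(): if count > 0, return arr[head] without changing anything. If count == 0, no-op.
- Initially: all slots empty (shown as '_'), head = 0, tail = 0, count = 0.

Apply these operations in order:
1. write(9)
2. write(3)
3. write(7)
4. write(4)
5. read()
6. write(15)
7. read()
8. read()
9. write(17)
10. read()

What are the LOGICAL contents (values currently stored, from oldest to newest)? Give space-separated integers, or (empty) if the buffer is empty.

After op 1 (write(9)): arr=[9 _ _ _ _] head=0 tail=1 count=1
After op 2 (write(3)): arr=[9 3 _ _ _] head=0 tail=2 count=2
After op 3 (write(7)): arr=[9 3 7 _ _] head=0 tail=3 count=3
After op 4 (write(4)): arr=[9 3 7 4 _] head=0 tail=4 count=4
After op 5 (read()): arr=[9 3 7 4 _] head=1 tail=4 count=3
After op 6 (write(15)): arr=[9 3 7 4 15] head=1 tail=0 count=4
After op 7 (read()): arr=[9 3 7 4 15] head=2 tail=0 count=3
After op 8 (read()): arr=[9 3 7 4 15] head=3 tail=0 count=2
After op 9 (write(17)): arr=[17 3 7 4 15] head=3 tail=1 count=3
After op 10 (read()): arr=[17 3 7 4 15] head=4 tail=1 count=2

Answer: 15 17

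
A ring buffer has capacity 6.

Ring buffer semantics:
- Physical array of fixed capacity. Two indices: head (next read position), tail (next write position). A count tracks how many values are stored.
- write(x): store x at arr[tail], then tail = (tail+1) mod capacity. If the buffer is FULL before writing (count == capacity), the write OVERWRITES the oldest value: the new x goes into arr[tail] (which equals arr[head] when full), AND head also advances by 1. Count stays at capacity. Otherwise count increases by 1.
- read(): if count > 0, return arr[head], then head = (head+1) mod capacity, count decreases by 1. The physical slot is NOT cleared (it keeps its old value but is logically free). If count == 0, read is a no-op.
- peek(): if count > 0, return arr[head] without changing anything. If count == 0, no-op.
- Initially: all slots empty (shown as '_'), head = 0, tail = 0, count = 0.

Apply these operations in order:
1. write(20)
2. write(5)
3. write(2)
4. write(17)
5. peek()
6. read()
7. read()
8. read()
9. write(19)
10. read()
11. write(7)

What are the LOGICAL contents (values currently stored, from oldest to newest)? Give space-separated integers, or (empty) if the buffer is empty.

Answer: 19 7

Derivation:
After op 1 (write(20)): arr=[20 _ _ _ _ _] head=0 tail=1 count=1
After op 2 (write(5)): arr=[20 5 _ _ _ _] head=0 tail=2 count=2
After op 3 (write(2)): arr=[20 5 2 _ _ _] head=0 tail=3 count=3
After op 4 (write(17)): arr=[20 5 2 17 _ _] head=0 tail=4 count=4
After op 5 (peek()): arr=[20 5 2 17 _ _] head=0 tail=4 count=4
After op 6 (read()): arr=[20 5 2 17 _ _] head=1 tail=4 count=3
After op 7 (read()): arr=[20 5 2 17 _ _] head=2 tail=4 count=2
After op 8 (read()): arr=[20 5 2 17 _ _] head=3 tail=4 count=1
After op 9 (write(19)): arr=[20 5 2 17 19 _] head=3 tail=5 count=2
After op 10 (read()): arr=[20 5 2 17 19 _] head=4 tail=5 count=1
After op 11 (write(7)): arr=[20 5 2 17 19 7] head=4 tail=0 count=2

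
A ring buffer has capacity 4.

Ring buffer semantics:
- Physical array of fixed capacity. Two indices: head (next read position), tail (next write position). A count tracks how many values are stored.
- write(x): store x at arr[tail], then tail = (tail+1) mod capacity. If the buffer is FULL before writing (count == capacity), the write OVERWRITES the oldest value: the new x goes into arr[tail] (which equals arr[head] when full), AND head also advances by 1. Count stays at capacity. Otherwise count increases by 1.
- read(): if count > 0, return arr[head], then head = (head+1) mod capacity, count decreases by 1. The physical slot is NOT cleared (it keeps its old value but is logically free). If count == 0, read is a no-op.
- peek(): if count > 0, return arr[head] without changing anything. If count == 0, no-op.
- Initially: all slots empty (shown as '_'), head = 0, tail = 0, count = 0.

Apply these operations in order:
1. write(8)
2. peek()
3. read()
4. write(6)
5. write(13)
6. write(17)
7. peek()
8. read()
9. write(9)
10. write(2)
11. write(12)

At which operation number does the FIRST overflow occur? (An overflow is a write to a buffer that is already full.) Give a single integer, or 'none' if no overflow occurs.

Answer: 11

Derivation:
After op 1 (write(8)): arr=[8 _ _ _] head=0 tail=1 count=1
After op 2 (peek()): arr=[8 _ _ _] head=0 tail=1 count=1
After op 3 (read()): arr=[8 _ _ _] head=1 tail=1 count=0
After op 4 (write(6)): arr=[8 6 _ _] head=1 tail=2 count=1
After op 5 (write(13)): arr=[8 6 13 _] head=1 tail=3 count=2
After op 6 (write(17)): arr=[8 6 13 17] head=1 tail=0 count=3
After op 7 (peek()): arr=[8 6 13 17] head=1 tail=0 count=3
After op 8 (read()): arr=[8 6 13 17] head=2 tail=0 count=2
After op 9 (write(9)): arr=[9 6 13 17] head=2 tail=1 count=3
After op 10 (write(2)): arr=[9 2 13 17] head=2 tail=2 count=4
After op 11 (write(12)): arr=[9 2 12 17] head=3 tail=3 count=4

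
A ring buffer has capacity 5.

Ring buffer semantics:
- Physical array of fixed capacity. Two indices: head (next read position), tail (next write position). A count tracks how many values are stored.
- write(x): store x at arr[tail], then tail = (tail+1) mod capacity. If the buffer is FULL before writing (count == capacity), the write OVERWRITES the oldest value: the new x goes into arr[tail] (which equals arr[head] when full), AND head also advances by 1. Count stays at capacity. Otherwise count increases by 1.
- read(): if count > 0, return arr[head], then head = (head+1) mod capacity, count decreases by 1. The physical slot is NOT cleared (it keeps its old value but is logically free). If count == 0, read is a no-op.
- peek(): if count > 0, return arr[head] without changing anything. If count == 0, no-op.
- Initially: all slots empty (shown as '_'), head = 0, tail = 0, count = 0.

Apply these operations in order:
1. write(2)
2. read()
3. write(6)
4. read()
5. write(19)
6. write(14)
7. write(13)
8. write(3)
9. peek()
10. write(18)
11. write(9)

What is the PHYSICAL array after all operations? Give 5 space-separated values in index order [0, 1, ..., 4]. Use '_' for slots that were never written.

Answer: 3 18 9 14 13

Derivation:
After op 1 (write(2)): arr=[2 _ _ _ _] head=0 tail=1 count=1
After op 2 (read()): arr=[2 _ _ _ _] head=1 tail=1 count=0
After op 3 (write(6)): arr=[2 6 _ _ _] head=1 tail=2 count=1
After op 4 (read()): arr=[2 6 _ _ _] head=2 tail=2 count=0
After op 5 (write(19)): arr=[2 6 19 _ _] head=2 tail=3 count=1
After op 6 (write(14)): arr=[2 6 19 14 _] head=2 tail=4 count=2
After op 7 (write(13)): arr=[2 6 19 14 13] head=2 tail=0 count=3
After op 8 (write(3)): arr=[3 6 19 14 13] head=2 tail=1 count=4
After op 9 (peek()): arr=[3 6 19 14 13] head=2 tail=1 count=4
After op 10 (write(18)): arr=[3 18 19 14 13] head=2 tail=2 count=5
After op 11 (write(9)): arr=[3 18 9 14 13] head=3 tail=3 count=5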